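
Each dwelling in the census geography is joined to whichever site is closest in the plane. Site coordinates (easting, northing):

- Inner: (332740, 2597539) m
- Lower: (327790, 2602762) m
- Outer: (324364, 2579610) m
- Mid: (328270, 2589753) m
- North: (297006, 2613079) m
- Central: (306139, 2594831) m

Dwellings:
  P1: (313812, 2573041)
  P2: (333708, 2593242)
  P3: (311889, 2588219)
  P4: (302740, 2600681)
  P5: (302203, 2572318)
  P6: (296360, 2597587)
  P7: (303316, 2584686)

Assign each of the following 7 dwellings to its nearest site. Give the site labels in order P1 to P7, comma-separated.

P1 → Outer (d²=154496465.00)
P2 → Inner (d²=19401233.00)
P3 → Central (d²=76781044.00)
P4 → Central (d²=45775701.00)
P5 → Central (d²=522327265.00)
P6 → Central (d²=103224377.00)
P7 → Central (d²=110890354.00)

Outer, Inner, Central, Central, Central, Central, Central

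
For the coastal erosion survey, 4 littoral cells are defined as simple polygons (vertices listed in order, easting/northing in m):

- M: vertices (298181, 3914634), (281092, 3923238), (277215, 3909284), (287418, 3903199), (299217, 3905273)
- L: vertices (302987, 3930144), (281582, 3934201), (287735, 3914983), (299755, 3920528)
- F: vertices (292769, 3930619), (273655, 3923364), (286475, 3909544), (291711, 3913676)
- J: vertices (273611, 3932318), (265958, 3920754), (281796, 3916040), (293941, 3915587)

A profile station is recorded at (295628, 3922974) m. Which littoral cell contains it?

L

Cast a ray rightward from (295628, 3922974). For each polygon, the edges (by vertex number in listed order) whose endpoints lie on opposite sides of northing = 3922974, where each meets that height, and whether that is right or left of the point:
M: 1–2 at easting≈281616.3 (left), 2–3 at easting≈281018.6 (left) → 0 crossings.
L: 2–3 at easting≈285176.5 (left), 4–1 at easting≈300577.1 (right) → 1 crossing.
F: 2–3 at easting≈274016.8 (left), 4–1 at easting≈292291.6 (left) → 0 crossings.
J: 1–2 at easting≈267427.2 (left), 4–1 at easting≈284965.0 (left) → 0 crossings.
Only L has an odd count, so the point is inside L.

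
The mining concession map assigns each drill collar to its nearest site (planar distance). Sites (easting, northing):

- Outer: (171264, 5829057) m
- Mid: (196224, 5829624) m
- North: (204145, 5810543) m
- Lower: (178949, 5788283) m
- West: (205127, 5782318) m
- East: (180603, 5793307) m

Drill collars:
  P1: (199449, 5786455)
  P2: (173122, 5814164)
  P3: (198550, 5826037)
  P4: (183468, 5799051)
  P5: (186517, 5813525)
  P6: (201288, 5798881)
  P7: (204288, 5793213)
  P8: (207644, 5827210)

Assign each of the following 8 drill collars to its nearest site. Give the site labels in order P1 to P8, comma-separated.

West, Outer, Mid, East, North, North, West, Mid

P1 → West (d²=49354453.00)
P2 → Outer (d²=225253613.00)
P3 → Mid (d²=18276845.00)
P4 → East (d²=41201761.00)
P5 → North (d²=319638708.00)
P6 → North (d²=144164693.00)
P7 → West (d²=119404946.00)
P8 → Mid (d²=136243796.00)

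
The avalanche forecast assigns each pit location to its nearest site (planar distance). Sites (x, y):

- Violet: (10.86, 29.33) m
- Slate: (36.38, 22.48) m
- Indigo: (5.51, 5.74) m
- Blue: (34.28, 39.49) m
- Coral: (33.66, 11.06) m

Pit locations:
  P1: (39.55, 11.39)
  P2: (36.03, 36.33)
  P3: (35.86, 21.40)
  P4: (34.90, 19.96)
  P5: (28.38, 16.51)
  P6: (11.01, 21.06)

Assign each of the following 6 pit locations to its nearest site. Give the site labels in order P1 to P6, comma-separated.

Coral, Blue, Slate, Slate, Coral, Violet

P1 → Coral (d²=34.80)
P2 → Blue (d²=13.05)
P3 → Slate (d²=1.44)
P4 → Slate (d²=8.54)
P5 → Coral (d²=57.58)
P6 → Violet (d²=68.42)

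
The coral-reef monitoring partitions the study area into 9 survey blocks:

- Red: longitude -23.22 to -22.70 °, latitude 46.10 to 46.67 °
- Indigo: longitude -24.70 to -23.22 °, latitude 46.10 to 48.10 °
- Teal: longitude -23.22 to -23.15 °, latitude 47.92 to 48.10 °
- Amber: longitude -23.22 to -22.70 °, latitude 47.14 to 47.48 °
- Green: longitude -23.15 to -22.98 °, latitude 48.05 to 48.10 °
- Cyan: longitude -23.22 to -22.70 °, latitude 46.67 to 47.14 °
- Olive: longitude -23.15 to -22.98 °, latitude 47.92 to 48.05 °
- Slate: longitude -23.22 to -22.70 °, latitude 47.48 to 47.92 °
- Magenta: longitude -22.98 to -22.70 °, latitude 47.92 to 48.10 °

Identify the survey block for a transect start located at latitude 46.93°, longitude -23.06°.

Cyan

The point has longitude = -23.06 and latitude = 46.93.
Only Cyan satisfies -23.22 ≤ longitude ≤ -22.70 and 46.67 ≤ latitude ≤ 47.14.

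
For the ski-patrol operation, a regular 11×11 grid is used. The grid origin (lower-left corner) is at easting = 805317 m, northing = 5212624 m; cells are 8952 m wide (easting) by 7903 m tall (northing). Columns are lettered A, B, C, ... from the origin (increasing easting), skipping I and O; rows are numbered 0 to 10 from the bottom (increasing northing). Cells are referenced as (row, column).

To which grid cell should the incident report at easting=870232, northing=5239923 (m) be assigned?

(3, H)

Column index: ⌊(870232 − 805317) / 8952⌋ = ⌊7.251⌋ = 7 → column H
Row offset from origin: ⌊(5239923 − 5212624) / 7903⌋ = ⌊3.454⌋ = 3 → row 3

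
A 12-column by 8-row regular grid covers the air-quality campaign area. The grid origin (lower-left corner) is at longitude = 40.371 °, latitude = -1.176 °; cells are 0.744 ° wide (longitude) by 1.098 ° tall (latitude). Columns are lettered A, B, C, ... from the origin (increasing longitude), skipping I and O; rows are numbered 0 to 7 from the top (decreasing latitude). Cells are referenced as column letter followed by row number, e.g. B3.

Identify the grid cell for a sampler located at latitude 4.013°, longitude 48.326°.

L3

Column index: ⌊(48.326 − 40.371) / 0.744⌋ = ⌊10.692⌋ = 10 → column L
Row offset from origin: ⌊(4.013 − -1.176) / 1.098⌋ = ⌊4.726⌋ = 4 → row 3 (counted from top)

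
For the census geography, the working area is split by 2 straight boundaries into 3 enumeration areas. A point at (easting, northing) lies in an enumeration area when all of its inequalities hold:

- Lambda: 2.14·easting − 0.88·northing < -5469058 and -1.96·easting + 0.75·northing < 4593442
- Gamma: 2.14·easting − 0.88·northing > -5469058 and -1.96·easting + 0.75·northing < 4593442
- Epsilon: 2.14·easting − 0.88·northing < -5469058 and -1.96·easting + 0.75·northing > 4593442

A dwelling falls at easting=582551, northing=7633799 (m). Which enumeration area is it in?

2.14·582551 − 0.88·7633799 = -5471083.980, which is < -5469058
-1.96·582551 + 0.75·7633799 = 4583549.290, which is < 4593442
This sign pattern matches Lambda.

Lambda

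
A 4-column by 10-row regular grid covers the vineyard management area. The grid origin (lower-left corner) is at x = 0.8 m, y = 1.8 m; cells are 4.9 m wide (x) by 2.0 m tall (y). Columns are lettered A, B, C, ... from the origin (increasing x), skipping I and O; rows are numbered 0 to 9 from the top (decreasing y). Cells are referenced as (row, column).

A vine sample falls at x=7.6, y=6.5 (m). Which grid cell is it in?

(7, B)

Column index: ⌊(7.6 − 0.8) / 4.9⌋ = ⌊1.388⌋ = 1 → column B
Row offset from origin: ⌊(6.5 − 1.8) / 2.0⌋ = ⌊2.350⌋ = 2 → row 7 (counted from top)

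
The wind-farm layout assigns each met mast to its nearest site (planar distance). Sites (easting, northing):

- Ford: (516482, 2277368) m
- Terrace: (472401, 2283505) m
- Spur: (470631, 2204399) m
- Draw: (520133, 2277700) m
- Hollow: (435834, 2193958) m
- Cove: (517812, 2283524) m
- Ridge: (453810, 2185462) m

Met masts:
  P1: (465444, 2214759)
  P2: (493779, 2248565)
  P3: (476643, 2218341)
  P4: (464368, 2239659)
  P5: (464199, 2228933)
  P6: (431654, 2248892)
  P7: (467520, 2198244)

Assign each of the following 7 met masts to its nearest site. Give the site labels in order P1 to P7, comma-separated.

Spur, Ford, Spur, Spur, Spur, Terrace, Spur

P1 → Spur (d²=134234569.00)
P2 → Ford (d²=1345039018.00)
P3 → Spur (d²=230523508.00)
P4 → Spur (d²=1282492769.00)
P5 → Spur (d²=643287780.00)
P6 → Terrace (d²=2858377778.00)
P7 → Spur (d²=47562346.00)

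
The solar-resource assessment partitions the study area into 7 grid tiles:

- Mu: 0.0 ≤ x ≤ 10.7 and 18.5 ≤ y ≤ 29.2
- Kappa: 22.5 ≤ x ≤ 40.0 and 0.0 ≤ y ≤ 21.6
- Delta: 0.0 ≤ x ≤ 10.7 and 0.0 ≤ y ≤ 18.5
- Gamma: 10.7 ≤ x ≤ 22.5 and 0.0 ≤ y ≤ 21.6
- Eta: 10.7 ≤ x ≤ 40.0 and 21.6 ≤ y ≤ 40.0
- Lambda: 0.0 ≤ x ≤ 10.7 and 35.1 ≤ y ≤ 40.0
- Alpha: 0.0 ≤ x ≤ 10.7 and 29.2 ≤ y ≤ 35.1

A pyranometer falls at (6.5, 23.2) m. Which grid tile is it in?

The point has x = 6.5 and y = 23.2.
Only Mu satisfies 0.0 ≤ x ≤ 10.7 and 18.5 ≤ y ≤ 29.2.

Mu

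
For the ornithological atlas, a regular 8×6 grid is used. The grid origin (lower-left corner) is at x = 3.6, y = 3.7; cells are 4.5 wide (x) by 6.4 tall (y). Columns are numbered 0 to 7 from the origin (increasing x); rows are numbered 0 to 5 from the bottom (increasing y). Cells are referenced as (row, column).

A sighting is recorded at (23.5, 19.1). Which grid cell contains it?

Column index: ⌊(23.5 − 3.6) / 4.5⌋ = ⌊4.422⌋ = 4
Row offset from origin: ⌊(19.1 − 3.7) / 6.4⌋ = ⌊2.406⌋ = 2 → row 2

(2, 4)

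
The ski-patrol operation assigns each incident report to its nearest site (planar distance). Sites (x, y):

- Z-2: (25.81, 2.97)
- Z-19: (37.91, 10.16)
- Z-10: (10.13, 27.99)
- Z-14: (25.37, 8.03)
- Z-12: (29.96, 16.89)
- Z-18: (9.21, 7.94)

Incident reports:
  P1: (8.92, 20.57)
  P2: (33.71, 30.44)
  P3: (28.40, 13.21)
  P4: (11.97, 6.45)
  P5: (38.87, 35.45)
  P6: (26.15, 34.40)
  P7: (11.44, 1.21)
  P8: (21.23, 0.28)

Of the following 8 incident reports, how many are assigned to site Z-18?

P1 → Z-10
P2 → Z-12
P3 → Z-12
P4 → Z-18
P5 → Z-12
P6 → Z-10
P7 → Z-18
P8 → Z-2
2 of the 8 go to Z-18.

2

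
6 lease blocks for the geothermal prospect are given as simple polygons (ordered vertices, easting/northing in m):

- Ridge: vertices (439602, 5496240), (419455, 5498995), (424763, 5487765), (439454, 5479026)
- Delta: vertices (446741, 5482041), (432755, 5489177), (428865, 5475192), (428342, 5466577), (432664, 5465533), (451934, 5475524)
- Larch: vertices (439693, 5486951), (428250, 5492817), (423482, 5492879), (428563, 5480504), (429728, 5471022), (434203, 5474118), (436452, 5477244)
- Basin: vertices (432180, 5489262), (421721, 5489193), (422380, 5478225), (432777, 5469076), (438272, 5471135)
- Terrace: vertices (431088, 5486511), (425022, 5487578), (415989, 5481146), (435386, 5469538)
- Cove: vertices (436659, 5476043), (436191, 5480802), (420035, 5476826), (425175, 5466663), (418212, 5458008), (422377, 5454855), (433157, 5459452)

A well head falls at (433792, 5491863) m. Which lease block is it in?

Cast a ray rightward from (433792, 5491863). For each polygon, the edges (by vertex number in listed order) whose endpoints lie on opposite sides of northing = 5491863, where each meets that height, and whether that is right or left of the point:
Ridge: 2–3 at easting≈422826.0 (left), 4–1 at easting≈439564.4 (right) → 1 crossing.
Delta: no edge straddles that height → 0 crossings.
Larch: 1–2 at easting≈430111.0 (left), 3–4 at easting≈423899.2 (left) → 0 crossings.
Basin: no edge straddles that height → 0 crossings.
Terrace: no edge straddles that height → 0 crossings.
Cove: no edge straddles that height → 0 crossings.
Only Ridge has an odd count, so the point is inside Ridge.

Ridge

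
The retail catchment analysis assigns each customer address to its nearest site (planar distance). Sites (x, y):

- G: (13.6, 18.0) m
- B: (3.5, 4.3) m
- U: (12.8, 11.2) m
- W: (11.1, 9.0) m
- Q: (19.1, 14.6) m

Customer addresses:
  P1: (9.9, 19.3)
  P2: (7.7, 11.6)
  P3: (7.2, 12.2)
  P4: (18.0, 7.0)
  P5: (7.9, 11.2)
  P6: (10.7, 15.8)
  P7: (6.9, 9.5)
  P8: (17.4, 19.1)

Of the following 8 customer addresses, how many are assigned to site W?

4

P1 → G
P2 → W
P3 → W
P4 → U
P5 → W
P6 → G
P7 → W
P8 → G
4 of the 8 go to W.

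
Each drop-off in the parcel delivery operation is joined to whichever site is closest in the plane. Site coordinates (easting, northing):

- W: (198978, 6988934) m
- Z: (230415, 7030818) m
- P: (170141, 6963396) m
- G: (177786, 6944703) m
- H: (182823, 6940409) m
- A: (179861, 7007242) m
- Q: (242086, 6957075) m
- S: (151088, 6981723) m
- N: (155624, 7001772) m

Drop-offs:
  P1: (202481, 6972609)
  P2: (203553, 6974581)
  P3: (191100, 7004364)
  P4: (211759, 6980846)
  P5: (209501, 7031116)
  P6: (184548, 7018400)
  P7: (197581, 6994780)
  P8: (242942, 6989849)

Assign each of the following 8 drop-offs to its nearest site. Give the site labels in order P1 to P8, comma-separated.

P1 → W (d²=278776634.00)
P2 → W (d²=226939234.00)
P3 → A (d²=134598005.00)
P4 → W (d²=228769705.00)
P5 → Z (d²=437484200.00)
P6 → A (d²=146468933.00)
P7 → W (d²=36127325.00)
P8 → Q (d²=1074867812.00)

W, W, A, W, Z, A, W, Q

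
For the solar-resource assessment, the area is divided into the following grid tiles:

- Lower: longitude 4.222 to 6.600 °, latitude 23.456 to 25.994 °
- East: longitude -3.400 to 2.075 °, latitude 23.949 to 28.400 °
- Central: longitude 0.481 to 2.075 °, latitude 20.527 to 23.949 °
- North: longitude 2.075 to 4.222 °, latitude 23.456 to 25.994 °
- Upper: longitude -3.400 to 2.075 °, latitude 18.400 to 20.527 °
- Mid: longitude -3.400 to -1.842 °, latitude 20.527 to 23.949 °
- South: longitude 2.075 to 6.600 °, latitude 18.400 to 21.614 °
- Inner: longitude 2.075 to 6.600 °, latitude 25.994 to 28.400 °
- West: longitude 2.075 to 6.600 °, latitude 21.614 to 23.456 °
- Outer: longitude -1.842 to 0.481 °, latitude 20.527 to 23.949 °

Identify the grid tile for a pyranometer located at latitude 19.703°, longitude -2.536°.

The point has longitude = -2.536 and latitude = 19.703.
Only Upper satisfies -3.400 ≤ longitude ≤ 2.075 and 18.400 ≤ latitude ≤ 20.527.

Upper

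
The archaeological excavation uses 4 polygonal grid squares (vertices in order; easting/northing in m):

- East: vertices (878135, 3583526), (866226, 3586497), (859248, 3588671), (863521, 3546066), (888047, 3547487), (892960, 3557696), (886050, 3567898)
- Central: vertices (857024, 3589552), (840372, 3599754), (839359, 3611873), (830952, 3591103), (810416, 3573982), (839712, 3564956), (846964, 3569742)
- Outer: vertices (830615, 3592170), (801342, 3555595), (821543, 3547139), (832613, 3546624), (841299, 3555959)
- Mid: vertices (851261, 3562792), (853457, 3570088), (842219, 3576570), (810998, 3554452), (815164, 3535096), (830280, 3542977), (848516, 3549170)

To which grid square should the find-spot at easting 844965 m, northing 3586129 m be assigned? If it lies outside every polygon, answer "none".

Cast a ray rightward from (844965, 3586129). For each polygon, the edges (by vertex number in listed order) whose endpoints lie on opposite sides of northing = 3586129, where each meets that height, and whether that is right or left of the point:
East: 1–2 at easting≈867701.1 (right), 3–4 at easting≈859502.9 (right) → 2 crossings.
Central: 4–5 at easting≈824985.9 (left), 7–1 at easting≈855285.7 (right) → 1 crossing.
Outer: 1–2 at easting≈825780.1 (left), 5–1 at easting≈832397.4 (left) → 0 crossings.
Mid: no edge straddles that height → 0 crossings.
Only Central has an odd count, so the point is inside Central.

Central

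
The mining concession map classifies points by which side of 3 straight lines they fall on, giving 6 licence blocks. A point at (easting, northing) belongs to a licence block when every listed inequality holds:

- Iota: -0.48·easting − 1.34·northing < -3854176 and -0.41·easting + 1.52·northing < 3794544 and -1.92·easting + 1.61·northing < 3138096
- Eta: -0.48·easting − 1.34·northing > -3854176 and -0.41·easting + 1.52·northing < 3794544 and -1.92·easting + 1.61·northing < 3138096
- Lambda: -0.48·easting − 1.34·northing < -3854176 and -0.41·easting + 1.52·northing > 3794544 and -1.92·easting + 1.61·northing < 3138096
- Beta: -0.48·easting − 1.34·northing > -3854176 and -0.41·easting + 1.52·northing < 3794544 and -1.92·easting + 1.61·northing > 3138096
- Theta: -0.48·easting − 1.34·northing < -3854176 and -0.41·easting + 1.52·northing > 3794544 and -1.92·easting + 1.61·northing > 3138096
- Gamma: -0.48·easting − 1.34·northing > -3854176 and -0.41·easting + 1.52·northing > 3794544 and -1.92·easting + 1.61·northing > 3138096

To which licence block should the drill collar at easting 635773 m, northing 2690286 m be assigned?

-0.48·635773 − 1.34·2690286 = -3910154.280, which is < -3854176
-0.41·635773 + 1.52·2690286 = 3828567.790, which is > 3794544
-1.92·635773 + 1.61·2690286 = 3110676.300, which is < 3138096
This sign pattern matches Lambda.

Lambda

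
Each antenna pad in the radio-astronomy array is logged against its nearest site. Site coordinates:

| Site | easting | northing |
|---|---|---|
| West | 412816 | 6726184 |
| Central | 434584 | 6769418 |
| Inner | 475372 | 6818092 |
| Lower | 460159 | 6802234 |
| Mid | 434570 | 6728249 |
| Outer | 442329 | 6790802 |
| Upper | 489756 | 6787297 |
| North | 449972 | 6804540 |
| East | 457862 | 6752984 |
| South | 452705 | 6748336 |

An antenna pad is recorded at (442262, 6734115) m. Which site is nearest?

Squared distances to each site:
West: 929967677.000; Central: 1305253493.000; Inner: 8148408629.000; Lower: 4960500770.000; Mid: 93576820.000; Outer: 3213420458.000; Upper: 5084005160.000; North: 5019124725.000; East: 599399161.000; South: 311293090.000.
Minimum at Mid.

Mid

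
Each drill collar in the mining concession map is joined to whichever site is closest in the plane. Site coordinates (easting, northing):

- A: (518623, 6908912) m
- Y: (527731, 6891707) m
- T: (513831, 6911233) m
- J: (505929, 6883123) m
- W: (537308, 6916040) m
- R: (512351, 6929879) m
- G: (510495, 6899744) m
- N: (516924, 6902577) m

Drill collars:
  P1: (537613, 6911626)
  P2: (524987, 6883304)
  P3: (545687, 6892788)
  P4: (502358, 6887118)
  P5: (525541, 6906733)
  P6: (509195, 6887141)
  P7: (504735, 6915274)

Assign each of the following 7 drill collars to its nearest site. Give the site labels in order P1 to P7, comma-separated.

P1 → W (d²=19576421.00)
P2 → Y (d²=78139945.00)
P3 → Y (d²=323586497.00)
P4 → J (d²=28712066.00)
P5 → A (d²=52606765.00)
P6 → J (d²=26811080.00)
P7 → T (d²=99066897.00)

W, Y, Y, J, A, J, T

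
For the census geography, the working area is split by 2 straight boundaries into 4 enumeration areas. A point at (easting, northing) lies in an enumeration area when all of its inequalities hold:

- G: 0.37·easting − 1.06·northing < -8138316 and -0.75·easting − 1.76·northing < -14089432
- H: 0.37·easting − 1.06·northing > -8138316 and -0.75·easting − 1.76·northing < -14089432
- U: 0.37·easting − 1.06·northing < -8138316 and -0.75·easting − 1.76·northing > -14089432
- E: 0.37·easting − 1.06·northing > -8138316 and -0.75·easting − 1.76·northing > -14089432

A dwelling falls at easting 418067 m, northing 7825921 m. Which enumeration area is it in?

0.37·418067 − 1.06·7825921 = -8140791.470, which is < -8138316
-0.75·418067 − 1.76·7825921 = -14087171.210, which is > -14089432
This sign pattern matches U.

U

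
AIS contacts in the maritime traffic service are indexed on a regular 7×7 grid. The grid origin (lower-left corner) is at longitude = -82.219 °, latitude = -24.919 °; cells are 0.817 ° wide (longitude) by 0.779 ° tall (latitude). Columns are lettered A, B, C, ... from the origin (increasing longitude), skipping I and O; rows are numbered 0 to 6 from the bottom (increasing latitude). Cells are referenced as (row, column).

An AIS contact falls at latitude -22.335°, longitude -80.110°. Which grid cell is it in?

Column index: ⌊(-80.110 − -82.219) / 0.817⌋ = ⌊2.581⌋ = 2 → column C
Row offset from origin: ⌊(-22.335 − -24.919) / 0.779⌋ = ⌊3.317⌋ = 3 → row 3

(3, C)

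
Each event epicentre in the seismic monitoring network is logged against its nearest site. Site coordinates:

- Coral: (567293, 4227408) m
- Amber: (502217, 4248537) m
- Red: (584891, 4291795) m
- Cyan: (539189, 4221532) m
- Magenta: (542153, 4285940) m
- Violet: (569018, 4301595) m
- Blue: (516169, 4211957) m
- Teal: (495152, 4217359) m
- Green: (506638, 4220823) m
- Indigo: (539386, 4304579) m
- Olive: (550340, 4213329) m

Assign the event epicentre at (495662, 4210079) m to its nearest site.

Teal

Squared distances to each site:
Coral: 5431294402.000; Amber: 1521985789.000; Red: 14639319097.000; Cyan: 2025770938.000; Magenta: 7916304402.000; Violet: 13756280992.000; Blue: 424063933.000; Teal: 53258500.000; Green: 235906112.000; Indigo: 10842038176.000; Olive: 3000246184.000.
Minimum at Teal.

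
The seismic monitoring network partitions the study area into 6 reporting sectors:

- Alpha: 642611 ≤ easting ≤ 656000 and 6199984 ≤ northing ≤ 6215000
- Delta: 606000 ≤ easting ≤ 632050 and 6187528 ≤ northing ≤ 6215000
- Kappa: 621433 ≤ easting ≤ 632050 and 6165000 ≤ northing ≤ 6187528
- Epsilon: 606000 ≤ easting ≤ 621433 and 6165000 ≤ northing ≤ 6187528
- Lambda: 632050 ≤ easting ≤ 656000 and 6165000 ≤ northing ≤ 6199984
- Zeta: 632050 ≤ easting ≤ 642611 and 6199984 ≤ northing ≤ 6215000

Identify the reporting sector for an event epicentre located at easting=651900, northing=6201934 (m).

The point has easting = 651900 and northing = 6201934.
Only Alpha satisfies 642611 ≤ easting ≤ 656000 and 6199984 ≤ northing ≤ 6215000.

Alpha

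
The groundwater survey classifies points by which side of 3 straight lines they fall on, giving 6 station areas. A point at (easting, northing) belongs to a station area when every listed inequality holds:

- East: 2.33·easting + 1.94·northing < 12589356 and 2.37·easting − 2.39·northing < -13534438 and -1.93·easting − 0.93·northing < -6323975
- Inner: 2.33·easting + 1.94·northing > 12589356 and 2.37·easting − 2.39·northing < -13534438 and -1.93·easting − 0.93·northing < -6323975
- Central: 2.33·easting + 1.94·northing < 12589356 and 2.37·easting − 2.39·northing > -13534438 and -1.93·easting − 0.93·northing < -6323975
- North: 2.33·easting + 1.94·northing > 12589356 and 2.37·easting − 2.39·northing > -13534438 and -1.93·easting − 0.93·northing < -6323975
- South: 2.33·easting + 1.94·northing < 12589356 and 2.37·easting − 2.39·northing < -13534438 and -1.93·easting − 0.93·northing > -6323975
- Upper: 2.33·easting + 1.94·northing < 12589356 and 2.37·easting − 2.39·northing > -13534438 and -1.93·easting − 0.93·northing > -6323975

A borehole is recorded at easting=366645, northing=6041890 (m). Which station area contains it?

East

2.33·366645 + 1.94·6041890 = 12575549.450, which is < 12589356
2.37·366645 − 2.39·6041890 = -13571168.450, which is < -13534438
-1.93·366645 − 0.93·6041890 = -6326582.550, which is < -6323975
This sign pattern matches East.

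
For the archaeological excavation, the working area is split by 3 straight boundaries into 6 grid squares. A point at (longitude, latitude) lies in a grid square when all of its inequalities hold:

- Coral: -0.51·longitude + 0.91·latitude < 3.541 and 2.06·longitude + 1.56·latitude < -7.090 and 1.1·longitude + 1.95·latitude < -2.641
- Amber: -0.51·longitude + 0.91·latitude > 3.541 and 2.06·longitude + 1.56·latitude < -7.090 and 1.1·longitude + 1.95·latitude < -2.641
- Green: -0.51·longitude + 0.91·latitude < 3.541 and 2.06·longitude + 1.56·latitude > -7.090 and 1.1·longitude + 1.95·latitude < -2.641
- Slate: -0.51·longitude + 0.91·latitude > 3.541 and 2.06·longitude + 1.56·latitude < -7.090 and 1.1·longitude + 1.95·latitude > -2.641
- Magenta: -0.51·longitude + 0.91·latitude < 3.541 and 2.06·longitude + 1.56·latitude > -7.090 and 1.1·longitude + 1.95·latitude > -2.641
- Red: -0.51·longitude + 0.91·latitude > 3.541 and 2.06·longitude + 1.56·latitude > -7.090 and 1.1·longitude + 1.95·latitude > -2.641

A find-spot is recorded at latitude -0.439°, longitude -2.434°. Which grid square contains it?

-0.51·-2.434 + 0.91·-0.439 = 0.842, which is < 3.541
2.06·-2.434 + 1.56·-0.439 = -5.699, which is > -7.090
1.1·-2.434 + 1.95·-0.439 = -3.533, which is < -2.641
This sign pattern matches Green.

Green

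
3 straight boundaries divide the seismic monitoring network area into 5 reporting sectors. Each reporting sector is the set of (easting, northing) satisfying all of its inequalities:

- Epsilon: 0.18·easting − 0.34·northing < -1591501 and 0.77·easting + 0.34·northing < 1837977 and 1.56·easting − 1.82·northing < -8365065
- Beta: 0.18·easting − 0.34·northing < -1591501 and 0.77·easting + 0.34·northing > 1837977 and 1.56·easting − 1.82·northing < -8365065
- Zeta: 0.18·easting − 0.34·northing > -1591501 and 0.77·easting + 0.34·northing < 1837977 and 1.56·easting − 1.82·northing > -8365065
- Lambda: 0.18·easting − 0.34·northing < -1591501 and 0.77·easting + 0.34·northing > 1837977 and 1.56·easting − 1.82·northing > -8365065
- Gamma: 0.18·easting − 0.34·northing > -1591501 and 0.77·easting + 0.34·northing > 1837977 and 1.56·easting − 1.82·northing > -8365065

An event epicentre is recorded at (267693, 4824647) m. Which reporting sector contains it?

0.18·267693 − 0.34·4824647 = -1592195.240, which is < -1591501
0.77·267693 + 0.34·4824647 = 1846503.590, which is > 1837977
1.56·267693 − 1.82·4824647 = -8363256.460, which is > -8365065
This sign pattern matches Lambda.

Lambda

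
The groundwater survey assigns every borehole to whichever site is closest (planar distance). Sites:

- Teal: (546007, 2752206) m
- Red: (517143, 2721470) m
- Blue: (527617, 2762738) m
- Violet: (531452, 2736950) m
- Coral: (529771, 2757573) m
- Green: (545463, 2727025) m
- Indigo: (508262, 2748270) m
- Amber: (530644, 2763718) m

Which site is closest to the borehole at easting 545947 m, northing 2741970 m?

Teal

Squared distances to each site:
Teal: 104779296.000; Red: 1249920416.000; Blue: 767298724.000; Violet: 235305425.000; Coral: 505116585.000; Green: 223587281.000; Indigo: 1459849225.000; Amber: 707157313.000.
Minimum at Teal.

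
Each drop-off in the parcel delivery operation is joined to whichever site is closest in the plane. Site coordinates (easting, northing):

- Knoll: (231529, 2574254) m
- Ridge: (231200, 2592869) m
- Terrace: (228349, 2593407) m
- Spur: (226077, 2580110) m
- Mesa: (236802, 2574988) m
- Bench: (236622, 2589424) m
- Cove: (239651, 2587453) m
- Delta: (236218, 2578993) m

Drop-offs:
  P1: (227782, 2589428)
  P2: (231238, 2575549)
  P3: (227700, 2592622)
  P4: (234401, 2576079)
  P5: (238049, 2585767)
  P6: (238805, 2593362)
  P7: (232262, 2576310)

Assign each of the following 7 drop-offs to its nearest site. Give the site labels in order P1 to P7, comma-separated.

Terrace, Knoll, Terrace, Mesa, Cove, Bench, Knoll

P1 → Terrace (d²=16153930.00)
P2 → Knoll (d²=1761706.00)
P3 → Terrace (d²=1037426.00)
P4 → Mesa (d²=6955082.00)
P5 → Cove (d²=5409000.00)
P6 → Bench (d²=20273333.00)
P7 → Knoll (d²=4764425.00)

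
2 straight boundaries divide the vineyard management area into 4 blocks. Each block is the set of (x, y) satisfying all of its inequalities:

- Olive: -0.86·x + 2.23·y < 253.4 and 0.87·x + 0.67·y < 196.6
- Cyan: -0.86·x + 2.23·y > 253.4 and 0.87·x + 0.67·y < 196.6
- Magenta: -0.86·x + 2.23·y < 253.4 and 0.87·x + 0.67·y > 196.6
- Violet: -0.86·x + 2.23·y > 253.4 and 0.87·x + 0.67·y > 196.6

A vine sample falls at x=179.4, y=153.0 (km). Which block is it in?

-0.86·179.4 + 2.23·153.0 = 186.906, which is < 253.4
0.87·179.4 + 0.67·153.0 = 258.588, which is > 196.6
This sign pattern matches Magenta.

Magenta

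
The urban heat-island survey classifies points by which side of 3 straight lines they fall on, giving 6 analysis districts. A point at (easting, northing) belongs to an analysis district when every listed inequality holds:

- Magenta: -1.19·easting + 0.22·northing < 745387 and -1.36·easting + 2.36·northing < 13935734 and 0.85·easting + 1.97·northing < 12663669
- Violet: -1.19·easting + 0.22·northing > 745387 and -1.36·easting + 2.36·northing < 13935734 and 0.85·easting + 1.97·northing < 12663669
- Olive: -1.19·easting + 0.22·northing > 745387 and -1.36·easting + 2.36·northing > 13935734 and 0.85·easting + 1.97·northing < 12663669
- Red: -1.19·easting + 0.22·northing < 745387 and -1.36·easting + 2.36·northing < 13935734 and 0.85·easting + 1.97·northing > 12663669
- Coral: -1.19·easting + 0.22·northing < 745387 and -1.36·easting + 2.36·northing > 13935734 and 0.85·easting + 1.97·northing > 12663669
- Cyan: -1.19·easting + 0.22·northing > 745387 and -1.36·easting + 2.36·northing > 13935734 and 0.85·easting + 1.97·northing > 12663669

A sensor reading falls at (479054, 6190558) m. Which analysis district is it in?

-1.19·479054 + 0.22·6190558 = 791848.500, which is > 745387
-1.36·479054 + 2.36·6190558 = 13958203.440, which is > 13935734
0.85·479054 + 1.97·6190558 = 12602595.160, which is < 12663669
This sign pattern matches Olive.

Olive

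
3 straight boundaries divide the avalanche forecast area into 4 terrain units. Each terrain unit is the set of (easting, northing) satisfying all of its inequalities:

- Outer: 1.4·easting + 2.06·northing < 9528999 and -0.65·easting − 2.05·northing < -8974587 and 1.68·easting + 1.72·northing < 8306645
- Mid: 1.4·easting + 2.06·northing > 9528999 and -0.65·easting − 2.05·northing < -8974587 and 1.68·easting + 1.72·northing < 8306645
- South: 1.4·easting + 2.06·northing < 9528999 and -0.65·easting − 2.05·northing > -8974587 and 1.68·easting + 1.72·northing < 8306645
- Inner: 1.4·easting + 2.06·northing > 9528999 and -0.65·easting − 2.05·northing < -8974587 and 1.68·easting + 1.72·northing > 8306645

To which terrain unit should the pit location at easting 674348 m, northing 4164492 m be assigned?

Outer

1.4·674348 + 2.06·4164492 = 9522940.720, which is < 9528999
-0.65·674348 − 2.05·4164492 = -8975534.800, which is < -8974587
1.68·674348 + 1.72·4164492 = 8295830.880, which is < 8306645
This sign pattern matches Outer.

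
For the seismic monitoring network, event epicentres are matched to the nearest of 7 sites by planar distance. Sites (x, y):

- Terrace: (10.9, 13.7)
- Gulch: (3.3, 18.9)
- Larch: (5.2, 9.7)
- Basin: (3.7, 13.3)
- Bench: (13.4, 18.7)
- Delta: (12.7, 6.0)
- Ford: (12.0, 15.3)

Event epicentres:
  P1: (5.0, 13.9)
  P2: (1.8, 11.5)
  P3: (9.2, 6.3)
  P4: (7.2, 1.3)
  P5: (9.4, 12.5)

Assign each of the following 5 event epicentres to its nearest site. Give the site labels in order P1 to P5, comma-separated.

P1 → Basin (d²=2.05)
P2 → Basin (d²=6.85)
P3 → Delta (d²=12.34)
P4 → Delta (d²=52.34)
P5 → Terrace (d²=3.69)

Basin, Basin, Delta, Delta, Terrace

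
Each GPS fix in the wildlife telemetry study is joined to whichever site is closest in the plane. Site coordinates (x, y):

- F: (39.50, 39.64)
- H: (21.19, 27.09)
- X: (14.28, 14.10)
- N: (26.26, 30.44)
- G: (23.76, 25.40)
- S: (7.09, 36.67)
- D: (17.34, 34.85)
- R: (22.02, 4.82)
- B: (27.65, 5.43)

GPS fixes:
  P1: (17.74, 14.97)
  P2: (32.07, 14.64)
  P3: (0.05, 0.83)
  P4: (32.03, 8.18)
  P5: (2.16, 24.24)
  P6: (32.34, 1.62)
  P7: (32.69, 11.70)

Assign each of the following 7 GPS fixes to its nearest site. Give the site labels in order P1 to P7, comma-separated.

P1 → X (d²=12.73)
P2 → B (d²=104.36)
P3 → X (d²=378.59)
P4 → B (d²=26.75)
P5 → S (d²=178.81)
P6 → B (d²=36.51)
P7 → B (d²=64.71)

X, B, X, B, S, B, B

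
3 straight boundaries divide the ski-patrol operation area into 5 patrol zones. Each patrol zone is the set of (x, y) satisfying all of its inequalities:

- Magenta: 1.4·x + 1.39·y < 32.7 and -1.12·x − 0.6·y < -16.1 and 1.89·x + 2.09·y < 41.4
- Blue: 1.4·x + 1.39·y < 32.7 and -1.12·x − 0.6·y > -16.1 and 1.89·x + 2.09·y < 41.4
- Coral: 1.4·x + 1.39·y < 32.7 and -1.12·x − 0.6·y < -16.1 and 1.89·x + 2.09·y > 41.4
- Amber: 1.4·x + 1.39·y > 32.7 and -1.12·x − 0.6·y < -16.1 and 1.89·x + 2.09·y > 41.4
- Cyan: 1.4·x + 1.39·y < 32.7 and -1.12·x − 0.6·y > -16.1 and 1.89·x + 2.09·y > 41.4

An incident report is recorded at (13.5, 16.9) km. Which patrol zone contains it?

1.4·13.5 + 1.39·16.9 = 42.391, which is > 32.7
-1.12·13.5 − 0.6·16.9 = -25.260, which is < -16.1
1.89·13.5 + 2.09·16.9 = 60.836, which is > 41.4
This sign pattern matches Amber.

Amber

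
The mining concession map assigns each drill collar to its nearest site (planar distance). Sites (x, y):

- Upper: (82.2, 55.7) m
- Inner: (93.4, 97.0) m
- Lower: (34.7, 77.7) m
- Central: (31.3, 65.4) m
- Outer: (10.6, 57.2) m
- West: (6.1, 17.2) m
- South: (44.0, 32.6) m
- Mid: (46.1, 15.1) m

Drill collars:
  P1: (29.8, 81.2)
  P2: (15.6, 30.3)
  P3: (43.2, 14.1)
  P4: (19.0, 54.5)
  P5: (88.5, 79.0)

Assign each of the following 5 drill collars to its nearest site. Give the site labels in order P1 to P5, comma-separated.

Lower, West, Mid, Outer, Inner

P1 → Lower (d²=36.26)
P2 → West (d²=261.86)
P3 → Mid (d²=9.41)
P4 → Outer (d²=77.85)
P5 → Inner (d²=348.01)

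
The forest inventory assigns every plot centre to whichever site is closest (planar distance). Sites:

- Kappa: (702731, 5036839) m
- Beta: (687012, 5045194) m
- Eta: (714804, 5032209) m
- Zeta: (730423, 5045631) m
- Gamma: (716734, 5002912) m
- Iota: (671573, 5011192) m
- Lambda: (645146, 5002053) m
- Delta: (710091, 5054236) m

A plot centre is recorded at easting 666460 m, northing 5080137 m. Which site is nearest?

Squared distances to each site:
Kappa: 3190302245.000; Beta: 1643397953.000; Eta: 4634235520.000; Zeta: 5281929405.000; Gamma: 8491175701.000; Iota: 4779555794.000; Lambda: 6551397652.000; Delta: 2574525962.000.
Minimum at Beta.

Beta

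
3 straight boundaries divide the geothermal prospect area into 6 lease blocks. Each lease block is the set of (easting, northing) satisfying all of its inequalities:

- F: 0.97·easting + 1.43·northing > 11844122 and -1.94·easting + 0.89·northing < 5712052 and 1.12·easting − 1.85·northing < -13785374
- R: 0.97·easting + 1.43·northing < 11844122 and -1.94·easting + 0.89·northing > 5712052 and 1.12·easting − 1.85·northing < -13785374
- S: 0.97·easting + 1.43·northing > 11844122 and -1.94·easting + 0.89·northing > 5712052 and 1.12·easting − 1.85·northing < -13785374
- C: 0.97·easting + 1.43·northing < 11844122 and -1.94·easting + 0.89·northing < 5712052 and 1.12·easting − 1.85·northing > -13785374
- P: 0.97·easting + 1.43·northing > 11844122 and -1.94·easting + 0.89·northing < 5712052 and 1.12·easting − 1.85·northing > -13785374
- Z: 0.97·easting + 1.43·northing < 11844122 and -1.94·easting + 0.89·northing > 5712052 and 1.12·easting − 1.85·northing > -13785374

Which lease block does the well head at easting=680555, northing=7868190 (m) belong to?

F

0.97·680555 + 1.43·7868190 = 11911650.050, which is > 11844122
-1.94·680555 + 0.89·7868190 = 5682412.400, which is < 5712052
1.12·680555 − 1.85·7868190 = -13793929.900, which is < -13785374
This sign pattern matches F.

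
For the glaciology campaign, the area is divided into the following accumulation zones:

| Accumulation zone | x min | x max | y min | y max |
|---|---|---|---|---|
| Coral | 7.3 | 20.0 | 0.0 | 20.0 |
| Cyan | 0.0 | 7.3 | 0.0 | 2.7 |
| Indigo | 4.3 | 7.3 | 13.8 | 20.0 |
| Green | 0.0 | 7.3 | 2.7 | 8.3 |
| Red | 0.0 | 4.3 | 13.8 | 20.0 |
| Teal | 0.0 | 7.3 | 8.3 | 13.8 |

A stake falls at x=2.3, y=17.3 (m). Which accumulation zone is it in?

Red

The point has x = 2.3 and y = 17.3.
Only Red satisfies 0.0 ≤ x ≤ 4.3 and 13.8 ≤ y ≤ 20.0.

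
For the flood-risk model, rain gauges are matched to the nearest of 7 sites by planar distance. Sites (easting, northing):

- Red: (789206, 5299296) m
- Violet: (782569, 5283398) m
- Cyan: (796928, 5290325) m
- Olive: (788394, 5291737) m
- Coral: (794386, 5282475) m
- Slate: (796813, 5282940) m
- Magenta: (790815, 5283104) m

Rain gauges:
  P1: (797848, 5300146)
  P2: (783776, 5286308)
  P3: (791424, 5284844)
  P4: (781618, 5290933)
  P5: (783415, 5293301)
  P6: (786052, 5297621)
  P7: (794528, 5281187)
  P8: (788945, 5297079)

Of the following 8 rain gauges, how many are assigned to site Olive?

P1 → Red
P2 → Violet
P3 → Magenta
P4 → Olive
P5 → Olive
P6 → Red
P7 → Coral
P8 → Red
2 of the 8 go to Olive.

2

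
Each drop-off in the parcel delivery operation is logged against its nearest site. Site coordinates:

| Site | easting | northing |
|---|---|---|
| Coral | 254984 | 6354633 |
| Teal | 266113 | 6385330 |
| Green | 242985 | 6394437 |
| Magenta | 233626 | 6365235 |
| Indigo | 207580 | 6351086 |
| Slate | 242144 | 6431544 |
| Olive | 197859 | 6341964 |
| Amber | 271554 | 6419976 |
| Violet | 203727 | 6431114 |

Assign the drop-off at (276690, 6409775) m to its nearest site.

Squared distances to each site:
Coral: 3511790600.000; Teal: 709430954.000; Green: 1371281269.000; Magenta: 3838319696.000; Indigo: 8220590821.000; Slate: 1667315477.000; Olive: 10812658282.000; Amber: 130438897.000; Violet: 5778952290.000.
Minimum at Amber.

Amber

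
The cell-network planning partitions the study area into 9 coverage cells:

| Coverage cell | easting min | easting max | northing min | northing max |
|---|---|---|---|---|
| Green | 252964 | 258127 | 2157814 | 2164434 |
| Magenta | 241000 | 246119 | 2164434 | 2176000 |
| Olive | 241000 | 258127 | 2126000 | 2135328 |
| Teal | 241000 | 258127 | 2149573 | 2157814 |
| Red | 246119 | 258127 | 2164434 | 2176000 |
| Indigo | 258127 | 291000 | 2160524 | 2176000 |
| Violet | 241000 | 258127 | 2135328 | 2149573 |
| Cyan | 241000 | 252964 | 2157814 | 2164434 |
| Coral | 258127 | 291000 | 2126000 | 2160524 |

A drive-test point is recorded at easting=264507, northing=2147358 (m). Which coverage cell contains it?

Coral

The point has easting = 264507 and northing = 2147358.
Only Coral satisfies 258127 ≤ easting ≤ 291000 and 2126000 ≤ northing ≤ 2160524.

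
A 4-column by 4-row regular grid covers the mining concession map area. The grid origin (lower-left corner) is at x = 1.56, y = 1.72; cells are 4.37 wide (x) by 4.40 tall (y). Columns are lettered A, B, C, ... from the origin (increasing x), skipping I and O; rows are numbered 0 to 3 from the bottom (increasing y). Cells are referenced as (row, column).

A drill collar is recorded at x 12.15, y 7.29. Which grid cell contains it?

(1, C)

Column index: ⌊(12.15 − 1.56) / 4.37⌋ = ⌊2.423⌋ = 2 → column C
Row offset from origin: ⌊(7.29 − 1.72) / 4.40⌋ = ⌊1.266⌋ = 1 → row 1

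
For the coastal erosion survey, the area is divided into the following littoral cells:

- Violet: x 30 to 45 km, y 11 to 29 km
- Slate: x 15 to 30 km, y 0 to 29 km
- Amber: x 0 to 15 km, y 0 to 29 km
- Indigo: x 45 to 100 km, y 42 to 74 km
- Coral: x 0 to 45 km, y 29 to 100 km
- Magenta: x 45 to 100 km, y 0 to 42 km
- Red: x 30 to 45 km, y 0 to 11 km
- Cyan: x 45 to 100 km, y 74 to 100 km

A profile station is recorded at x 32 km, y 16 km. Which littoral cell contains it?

The point has x = 32 and y = 16.
Only Violet satisfies 30 ≤ x ≤ 45 and 11 ≤ y ≤ 29.

Violet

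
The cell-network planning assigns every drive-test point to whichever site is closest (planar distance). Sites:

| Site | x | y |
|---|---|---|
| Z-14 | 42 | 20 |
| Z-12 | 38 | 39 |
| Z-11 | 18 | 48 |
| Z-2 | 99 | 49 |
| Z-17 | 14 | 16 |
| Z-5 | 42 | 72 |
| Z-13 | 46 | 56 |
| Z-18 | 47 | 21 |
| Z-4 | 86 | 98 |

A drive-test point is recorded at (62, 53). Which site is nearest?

Squared distances to each site:
Z-14: 1489.000; Z-12: 772.000; Z-11: 1961.000; Z-2: 1385.000; Z-17: 3673.000; Z-5: 761.000; Z-13: 265.000; Z-18: 1249.000; Z-4: 2601.000.
Minimum at Z-13.

Z-13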